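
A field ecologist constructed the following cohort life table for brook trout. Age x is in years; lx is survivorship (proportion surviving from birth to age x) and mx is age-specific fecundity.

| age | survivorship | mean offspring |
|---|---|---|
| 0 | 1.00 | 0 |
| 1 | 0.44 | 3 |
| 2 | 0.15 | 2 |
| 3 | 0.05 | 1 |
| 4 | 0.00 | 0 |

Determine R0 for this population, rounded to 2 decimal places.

lx·mx by age: 0, 1.32, 0.3, 0.05, 0
R0 = Σ lx·mx = 1.67 → 1.67

1.67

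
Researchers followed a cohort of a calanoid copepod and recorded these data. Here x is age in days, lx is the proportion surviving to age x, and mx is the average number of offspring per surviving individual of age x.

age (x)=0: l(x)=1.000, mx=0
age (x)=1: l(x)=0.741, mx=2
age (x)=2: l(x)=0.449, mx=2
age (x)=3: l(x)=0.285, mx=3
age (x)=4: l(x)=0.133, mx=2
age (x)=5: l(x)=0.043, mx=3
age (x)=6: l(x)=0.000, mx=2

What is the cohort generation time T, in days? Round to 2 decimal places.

lx·mx: 0, 1.482, 0.898, 0.855, 0.266, 0.129, 0 → R0 = 3.63
x·lx·mx: 0, 1.482, 1.796, 2.565, 1.064, 0.645, 0 → Σ = 7.552
T = 7.552 / 3.63 = 2.080441… → 2.08

2.08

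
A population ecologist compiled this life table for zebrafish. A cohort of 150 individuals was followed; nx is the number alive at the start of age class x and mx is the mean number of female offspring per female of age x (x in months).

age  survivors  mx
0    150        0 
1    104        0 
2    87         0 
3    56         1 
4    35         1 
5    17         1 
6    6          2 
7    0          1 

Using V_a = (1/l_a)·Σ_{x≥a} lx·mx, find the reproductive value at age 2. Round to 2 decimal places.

1.38

lx = nx/n0 = nx/150: 1, 0.69333…, 0.58, 0.37333…, 0.23333…, 0.11333…, 0.04, 0
lx·mx for x ≥ 2: 0, 0.373333…, 0.233333…, 0.113333…, 0.08, 0 → sum = 0.8…
V_2 = 0.8… / l_2 = 0.8… / 0.58 = 1.37931… → 1.38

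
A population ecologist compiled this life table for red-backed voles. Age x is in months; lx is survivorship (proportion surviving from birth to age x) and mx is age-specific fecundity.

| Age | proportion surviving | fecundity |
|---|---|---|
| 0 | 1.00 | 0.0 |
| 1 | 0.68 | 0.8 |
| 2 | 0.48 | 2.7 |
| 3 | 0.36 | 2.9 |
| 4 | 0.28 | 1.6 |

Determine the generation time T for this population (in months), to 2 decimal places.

lx·mx: 0, 0.544, 1.296, 1.044, 0.448 → R0 = 3.332
x·lx·mx: 0, 0.544, 2.592, 3.132, 1.792 → Σ = 8.06
T = 8.06 / 3.332 = 2.418968… → 2.42

2.42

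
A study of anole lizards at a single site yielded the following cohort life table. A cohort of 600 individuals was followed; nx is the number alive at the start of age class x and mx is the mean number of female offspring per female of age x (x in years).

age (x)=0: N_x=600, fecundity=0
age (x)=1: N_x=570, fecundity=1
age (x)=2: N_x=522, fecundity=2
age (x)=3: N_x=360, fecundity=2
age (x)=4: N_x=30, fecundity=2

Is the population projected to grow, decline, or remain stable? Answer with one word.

growing

lx = nx/n0 = nx/600: 1, 0.95, 0.87, 0.6, 0.05
R0 = Σ lx·mx = 0 + 0.95 + 1.74 + 1.2 + 0.1 = 3.99
R0 > 1, so the population is growing.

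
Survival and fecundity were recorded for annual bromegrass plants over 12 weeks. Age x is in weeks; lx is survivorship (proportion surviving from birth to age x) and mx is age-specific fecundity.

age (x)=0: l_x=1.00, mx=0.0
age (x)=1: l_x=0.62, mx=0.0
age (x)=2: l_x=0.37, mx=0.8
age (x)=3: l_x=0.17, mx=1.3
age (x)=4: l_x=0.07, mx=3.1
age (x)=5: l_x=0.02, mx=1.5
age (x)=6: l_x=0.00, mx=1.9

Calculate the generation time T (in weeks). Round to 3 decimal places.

2.975

lx·mx: 0, 0, 0.296, 0.221, 0.217, 0.03, 0 → R0 = 0.764
x·lx·mx: 0, 0, 0.592, 0.663, 0.868, 0.15, 0 → Σ = 2.273
T = 2.273 / 0.764 = 2.975131… → 2.975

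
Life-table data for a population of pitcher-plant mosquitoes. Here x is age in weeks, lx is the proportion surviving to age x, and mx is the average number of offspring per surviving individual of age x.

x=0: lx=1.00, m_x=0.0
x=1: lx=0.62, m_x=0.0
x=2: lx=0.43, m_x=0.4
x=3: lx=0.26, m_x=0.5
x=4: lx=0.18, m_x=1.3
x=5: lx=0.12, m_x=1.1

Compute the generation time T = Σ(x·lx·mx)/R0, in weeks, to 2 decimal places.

3.49

lx·mx: 0, 0, 0.172, 0.13, 0.234, 0.132 → R0 = 0.668
x·lx·mx: 0, 0, 0.344, 0.39, 0.936, 0.66 → Σ = 2.33
T = 2.33 / 0.668 = 3.488024… → 3.49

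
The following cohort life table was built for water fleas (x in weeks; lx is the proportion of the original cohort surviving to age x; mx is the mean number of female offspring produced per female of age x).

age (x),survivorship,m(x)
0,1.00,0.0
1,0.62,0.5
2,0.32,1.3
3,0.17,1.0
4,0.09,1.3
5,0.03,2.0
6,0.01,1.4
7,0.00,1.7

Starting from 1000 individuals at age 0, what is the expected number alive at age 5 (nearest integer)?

30

Expected survivors = N0 · l_5 = 1000 × 0.03 = 30 → 30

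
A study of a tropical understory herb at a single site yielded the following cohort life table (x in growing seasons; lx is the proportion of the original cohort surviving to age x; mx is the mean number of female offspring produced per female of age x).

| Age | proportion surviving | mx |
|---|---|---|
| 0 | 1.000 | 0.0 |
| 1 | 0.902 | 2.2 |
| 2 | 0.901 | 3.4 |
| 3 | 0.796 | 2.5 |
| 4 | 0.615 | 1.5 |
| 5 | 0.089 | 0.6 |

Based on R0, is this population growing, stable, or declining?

R0 = Σ lx·mx = 0 + 1.9844 + 3.0634 + 1.99 + 0.9225 + 0.0534 = 8.0137
R0 > 1, so the population is growing.

growing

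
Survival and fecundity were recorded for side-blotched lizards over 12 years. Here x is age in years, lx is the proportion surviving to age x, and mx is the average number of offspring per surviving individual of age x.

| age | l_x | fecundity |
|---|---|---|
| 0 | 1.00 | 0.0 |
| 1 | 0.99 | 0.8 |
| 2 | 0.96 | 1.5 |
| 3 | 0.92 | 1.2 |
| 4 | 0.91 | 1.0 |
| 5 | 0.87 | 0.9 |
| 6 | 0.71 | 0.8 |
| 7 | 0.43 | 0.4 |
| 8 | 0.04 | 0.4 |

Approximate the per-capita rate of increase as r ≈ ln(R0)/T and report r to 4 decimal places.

R0 = Σ lx·mx = 0 + 0.792 + 1.44 + 1.104 + 0.91 + 0.783 + 0.568 + 0.172 + 0.016 = 5.785
Σ x·lx·mx = 19.279; T = 19.279/5.785 = 3.33258…
r ≈ ln(R0)/T = ln(5.785)/3.33258… = 0.526699… → 0.5267

0.5267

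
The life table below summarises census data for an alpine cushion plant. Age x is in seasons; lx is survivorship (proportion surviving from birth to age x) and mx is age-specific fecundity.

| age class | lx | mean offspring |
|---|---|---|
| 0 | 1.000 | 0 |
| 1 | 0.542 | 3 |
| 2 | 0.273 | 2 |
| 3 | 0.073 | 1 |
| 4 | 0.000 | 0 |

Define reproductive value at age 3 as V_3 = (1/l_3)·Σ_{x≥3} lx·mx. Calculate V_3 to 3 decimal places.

lx·mx for x ≥ 3: 0.073, 0 → sum = 0.073
V_3 = 0.073 / l_3 = 0.073 / 0.073 = 1 → 1.000

1.000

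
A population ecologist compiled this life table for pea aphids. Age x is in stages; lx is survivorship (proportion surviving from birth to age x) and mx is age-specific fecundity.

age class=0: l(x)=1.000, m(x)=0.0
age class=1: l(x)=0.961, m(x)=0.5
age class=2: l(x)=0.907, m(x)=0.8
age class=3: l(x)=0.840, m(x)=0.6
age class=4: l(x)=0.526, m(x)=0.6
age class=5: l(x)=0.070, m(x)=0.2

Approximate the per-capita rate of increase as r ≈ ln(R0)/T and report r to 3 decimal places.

R0 = Σ lx·mx = 0 + 0.4805 + 0.7256 + 0.504 + 0.3156 + 0.014 = 2.0397
Σ x·lx·mx = 4.7761; T = 4.7761/2.0397 = 2.34157…
r ≈ ln(R0)/T = ln(2.0397)/2.34157… = 0.30441… → 0.304

0.304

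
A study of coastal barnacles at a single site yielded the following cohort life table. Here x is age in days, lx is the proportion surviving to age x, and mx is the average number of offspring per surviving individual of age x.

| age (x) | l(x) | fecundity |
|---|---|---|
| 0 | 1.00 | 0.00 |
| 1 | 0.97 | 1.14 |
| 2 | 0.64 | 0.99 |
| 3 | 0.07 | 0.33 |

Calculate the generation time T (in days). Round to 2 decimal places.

1.39

lx·mx: 0, 1.1058, 0.6336, 0.0231 → R0 = 1.7625
x·lx·mx: 0, 1.1058, 1.2672, 0.0693 → Σ = 2.4423
T = 2.4423 / 1.7625 = 1.385702… → 1.39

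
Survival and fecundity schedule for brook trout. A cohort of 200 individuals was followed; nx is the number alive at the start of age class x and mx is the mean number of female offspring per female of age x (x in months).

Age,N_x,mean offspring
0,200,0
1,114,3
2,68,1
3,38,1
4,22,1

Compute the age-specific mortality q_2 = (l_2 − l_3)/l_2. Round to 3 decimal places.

lx = nx/n0 = nx/200: 1, 0.57, 0.34, 0.19, 0.11
q_2 = (l_2 − l_3) / l_2 = (0.34 − 0.19) / 0.34
     = 0.15 / 0.34 = 0.441176… → 0.441

0.441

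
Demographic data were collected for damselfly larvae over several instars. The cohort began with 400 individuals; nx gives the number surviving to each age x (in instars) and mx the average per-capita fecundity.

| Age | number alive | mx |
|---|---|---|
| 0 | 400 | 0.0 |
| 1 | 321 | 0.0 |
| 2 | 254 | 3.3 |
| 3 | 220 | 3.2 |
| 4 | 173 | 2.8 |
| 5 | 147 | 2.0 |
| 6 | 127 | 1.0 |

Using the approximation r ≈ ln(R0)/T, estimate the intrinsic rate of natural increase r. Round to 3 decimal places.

0.557

lx = nx/n0 = nx/400: 1, 0.8025, 0.635, 0.55, 0.4325, 0.3675, 0.3175
R0 = Σ lx·mx = 0 + 0 + 2.0955 + 1.76 + 1.211 + 0.735 + 0.3175 = 6.119
Σ x·lx·mx = 19.895; T = 19.895/6.119 = 3.25135…
r ≈ ln(R0)/T = ln(6.119)/3.25135… = 0.55712… → 0.557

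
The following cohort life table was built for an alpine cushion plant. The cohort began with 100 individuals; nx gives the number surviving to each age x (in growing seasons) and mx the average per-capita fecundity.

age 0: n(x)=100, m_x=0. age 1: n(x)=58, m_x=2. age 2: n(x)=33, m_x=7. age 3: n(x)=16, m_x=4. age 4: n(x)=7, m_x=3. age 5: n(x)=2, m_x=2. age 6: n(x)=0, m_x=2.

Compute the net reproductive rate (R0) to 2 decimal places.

4.36

lx = nx/n0 = nx/100: 1, 0.58, 0.33, 0.16, 0.07, 0.02, 0
lx·mx by age: 0, 1.16, 2.31, 0.64, 0.21, 0.04, 0
R0 = Σ lx·mx = 4.36 → 4.36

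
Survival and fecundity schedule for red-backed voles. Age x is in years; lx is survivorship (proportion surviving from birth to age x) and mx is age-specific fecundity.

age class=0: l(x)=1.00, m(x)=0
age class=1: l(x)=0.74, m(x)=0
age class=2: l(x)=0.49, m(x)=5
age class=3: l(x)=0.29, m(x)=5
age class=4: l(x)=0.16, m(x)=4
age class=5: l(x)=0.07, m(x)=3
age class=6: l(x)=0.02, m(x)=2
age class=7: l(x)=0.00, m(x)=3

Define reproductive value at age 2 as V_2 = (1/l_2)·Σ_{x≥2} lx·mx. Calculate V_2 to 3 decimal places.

9.776

lx·mx for x ≥ 2: 2.45, 1.45, 0.64, 0.21, 0.04, 0 → sum = 4.79
V_2 = 4.79 / l_2 = 4.79 / 0.49 = 9.77551… → 9.776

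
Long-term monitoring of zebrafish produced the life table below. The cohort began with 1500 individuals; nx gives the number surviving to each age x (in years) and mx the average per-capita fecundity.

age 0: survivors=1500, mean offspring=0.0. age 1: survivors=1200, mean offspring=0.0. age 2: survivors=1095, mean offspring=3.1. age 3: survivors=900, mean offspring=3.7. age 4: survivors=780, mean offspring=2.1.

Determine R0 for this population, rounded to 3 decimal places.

5.575

lx = nx/n0 = nx/1500: 1, 0.8, 0.73, 0.6, 0.52
lx·mx by age: 0, 0, 2.263, 2.22, 1.092
R0 = Σ lx·mx = 5.575 → 5.575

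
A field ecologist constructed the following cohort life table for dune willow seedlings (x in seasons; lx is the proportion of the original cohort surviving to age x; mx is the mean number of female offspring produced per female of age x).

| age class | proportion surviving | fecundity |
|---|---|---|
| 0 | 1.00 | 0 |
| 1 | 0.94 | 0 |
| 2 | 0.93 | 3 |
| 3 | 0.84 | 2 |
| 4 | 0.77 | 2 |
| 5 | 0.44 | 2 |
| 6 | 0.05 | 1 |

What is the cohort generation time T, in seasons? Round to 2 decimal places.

3.10

lx·mx: 0, 0, 2.79, 1.68, 1.54, 0.88, 0.05 → R0 = 6.94
x·lx·mx: 0, 0, 5.58, 5.04, 6.16, 4.4, 0.3 → Σ = 21.48
T = 21.48 / 6.94 = 3.095101… → 3.10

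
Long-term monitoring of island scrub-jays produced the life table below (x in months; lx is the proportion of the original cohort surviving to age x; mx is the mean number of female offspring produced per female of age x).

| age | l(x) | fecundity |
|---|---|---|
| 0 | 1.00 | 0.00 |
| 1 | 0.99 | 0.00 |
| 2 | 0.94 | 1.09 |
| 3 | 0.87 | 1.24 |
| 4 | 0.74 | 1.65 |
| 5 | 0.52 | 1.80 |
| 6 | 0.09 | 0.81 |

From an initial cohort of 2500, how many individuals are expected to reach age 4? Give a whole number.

1850

Expected survivors = N0 · l_4 = 2500 × 0.74 = 1850 → 1850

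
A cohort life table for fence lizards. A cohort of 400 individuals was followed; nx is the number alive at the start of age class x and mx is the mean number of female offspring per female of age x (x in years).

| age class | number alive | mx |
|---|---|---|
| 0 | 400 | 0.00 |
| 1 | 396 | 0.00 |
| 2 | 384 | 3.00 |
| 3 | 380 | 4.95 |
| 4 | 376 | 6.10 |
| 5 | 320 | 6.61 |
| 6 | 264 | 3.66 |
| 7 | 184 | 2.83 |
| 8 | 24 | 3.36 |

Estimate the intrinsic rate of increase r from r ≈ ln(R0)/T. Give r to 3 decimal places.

lx = nx/n0 = nx/400: 1, 0.99, 0.96, 0.95, 0.94, 0.8, 0.66, 0.46, 0.06
R0 = Σ lx·mx = 0 + 0 + 2.88 + 4.7025 + 5.734 + 5.288 + 2.4156 + 1.3018 + 0.2016 = 22.5235
Σ x·lx·mx = 94.4625; T = 94.4625/22.5235 = 4.19395…
r ≈ ln(R0)/T = ln(22.5235)/4.19395… = 0.74263… → 0.743

0.743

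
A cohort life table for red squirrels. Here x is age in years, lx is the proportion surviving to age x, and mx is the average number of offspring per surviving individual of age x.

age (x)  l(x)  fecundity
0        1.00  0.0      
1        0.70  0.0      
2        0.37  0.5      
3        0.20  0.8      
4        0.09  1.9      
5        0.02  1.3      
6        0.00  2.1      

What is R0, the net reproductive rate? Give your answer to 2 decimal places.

lx·mx by age: 0, 0, 0.185, 0.16, 0.171, 0.026, 0
R0 = Σ lx·mx = 0.542 → 0.54

0.54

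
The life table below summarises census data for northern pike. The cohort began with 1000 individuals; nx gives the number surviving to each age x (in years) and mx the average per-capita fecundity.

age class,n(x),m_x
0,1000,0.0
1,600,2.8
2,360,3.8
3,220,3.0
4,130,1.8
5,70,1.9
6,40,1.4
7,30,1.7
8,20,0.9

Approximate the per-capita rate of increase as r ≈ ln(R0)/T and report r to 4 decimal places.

0.6823

lx = nx/n0 = nx/1000: 1, 0.6, 0.36, 0.22, 0.13, 0.07, 0.04, 0.03, 0.02
R0 = Σ lx·mx = 0 + 1.68 + 1.368 + 0.66 + 0.234 + 0.133 + 0.056 + 0.051 + 0.018 = 4.2
Σ x·lx·mx = 8.834; T = 8.834/4.2 = 2.10333…
r ≈ ln(R0)/T = ln(4.2)/2.10333… = 0.682291… → 0.6823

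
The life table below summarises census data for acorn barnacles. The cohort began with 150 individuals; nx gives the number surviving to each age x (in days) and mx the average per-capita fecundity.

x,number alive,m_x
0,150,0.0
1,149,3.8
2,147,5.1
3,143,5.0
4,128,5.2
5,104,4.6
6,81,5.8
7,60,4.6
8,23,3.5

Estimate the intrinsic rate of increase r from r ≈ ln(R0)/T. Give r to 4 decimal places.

lx = nx/n0 = nx/150: 1, 0.99333…, 0.98, 0.95333…, 0.85333…, 0.69333…, 0.54, 0.4, 0.15333…
R0 = Σ lx·mx = 0 + 3.77467… + 4.998 + 4.76667… + 4.43733… + 3.18933… + 3.132 + 1.84 + 0.53667… = 26.674667…
Σ x·lx·mx = 97.732…; T = 97.732…/26.674667… = 3.66385…
r ≈ ln(R0)/T = ln(26.674667…)/3.66385… = 0.896247… → 0.8962

0.8962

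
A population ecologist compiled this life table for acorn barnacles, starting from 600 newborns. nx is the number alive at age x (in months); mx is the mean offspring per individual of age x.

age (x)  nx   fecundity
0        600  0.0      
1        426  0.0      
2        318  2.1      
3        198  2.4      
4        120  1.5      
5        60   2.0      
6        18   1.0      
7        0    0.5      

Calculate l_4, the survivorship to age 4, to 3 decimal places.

0.200

l_4 = n_4/n_0 = 120/600 = 0.2 → 0.200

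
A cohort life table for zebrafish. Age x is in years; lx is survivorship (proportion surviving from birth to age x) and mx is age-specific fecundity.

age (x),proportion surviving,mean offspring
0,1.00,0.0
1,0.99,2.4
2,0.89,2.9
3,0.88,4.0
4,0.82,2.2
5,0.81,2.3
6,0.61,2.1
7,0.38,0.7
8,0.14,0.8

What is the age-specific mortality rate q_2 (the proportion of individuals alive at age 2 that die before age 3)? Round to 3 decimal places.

q_2 = (l_2 − l_3) / l_2 = (0.89 − 0.88) / 0.89
     = 0.01 / 0.89 = 0.011236… → 0.011

0.011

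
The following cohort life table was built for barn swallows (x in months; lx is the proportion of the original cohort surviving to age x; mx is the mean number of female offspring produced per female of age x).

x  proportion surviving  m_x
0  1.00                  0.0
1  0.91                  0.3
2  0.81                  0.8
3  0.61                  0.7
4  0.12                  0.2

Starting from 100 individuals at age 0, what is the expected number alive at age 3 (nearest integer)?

61

Expected survivors = N0 · l_3 = 100 × 0.61 = 61 → 61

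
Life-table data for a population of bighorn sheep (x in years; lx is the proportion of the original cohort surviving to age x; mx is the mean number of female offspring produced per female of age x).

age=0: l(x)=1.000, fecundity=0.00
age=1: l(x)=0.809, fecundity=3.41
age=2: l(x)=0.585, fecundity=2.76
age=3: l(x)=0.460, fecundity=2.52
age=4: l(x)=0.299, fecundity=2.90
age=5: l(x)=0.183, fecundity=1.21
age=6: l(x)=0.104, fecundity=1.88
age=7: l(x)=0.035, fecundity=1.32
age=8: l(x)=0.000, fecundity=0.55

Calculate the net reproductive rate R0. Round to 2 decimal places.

6.86

lx·mx by age: 0, 2.75869, 1.6146, 1.1592, 0.8671, 0.22143, 0.19552, 0.0462, 0
R0 = Σ lx·mx = 6.86274 → 6.86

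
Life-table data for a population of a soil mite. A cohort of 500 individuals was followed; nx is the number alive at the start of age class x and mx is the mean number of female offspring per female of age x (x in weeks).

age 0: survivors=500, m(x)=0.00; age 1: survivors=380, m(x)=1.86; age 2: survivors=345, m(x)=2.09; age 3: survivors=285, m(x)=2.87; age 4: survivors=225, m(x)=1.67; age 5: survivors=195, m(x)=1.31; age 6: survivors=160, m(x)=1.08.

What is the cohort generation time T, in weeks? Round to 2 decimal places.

lx = nx/n0 = nx/500: 1, 0.76, 0.69, 0.57, 0.45, 0.39, 0.32
lx·mx: 0, 1.4136, 1.4421, 1.6359, 0.7515, 0.5109, 0.3456 → R0 = 6.0996
x·lx·mx: 0, 1.4136, 2.8842, 4.9077, 3.006, 2.5545, 2.0736 → Σ = 16.8396
T = 16.8396 / 6.0996 = 2.760771… → 2.76

2.76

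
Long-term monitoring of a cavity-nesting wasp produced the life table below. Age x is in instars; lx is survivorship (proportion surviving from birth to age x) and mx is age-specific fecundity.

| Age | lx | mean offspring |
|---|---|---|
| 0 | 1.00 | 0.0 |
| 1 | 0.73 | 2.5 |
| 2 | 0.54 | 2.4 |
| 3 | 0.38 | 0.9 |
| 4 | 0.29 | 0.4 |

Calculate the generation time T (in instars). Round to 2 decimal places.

1.65

lx·mx: 0, 1.825, 1.296, 0.342, 0.116 → R0 = 3.579
x·lx·mx: 0, 1.825, 2.592, 1.026, 0.464 → Σ = 5.907
T = 5.907 / 3.579 = 1.650461… → 1.65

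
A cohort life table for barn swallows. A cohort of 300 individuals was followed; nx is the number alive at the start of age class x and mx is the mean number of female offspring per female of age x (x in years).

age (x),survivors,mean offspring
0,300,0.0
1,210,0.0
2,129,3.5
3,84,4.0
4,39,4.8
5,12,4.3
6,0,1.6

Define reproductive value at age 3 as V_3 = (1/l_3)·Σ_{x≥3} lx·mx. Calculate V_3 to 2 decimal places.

6.84

lx = nx/n0 = nx/300: 1, 0.7, 0.43, 0.28, 0.13, 0.04, 0
lx·mx for x ≥ 3: 1.12, 0.624, 0.172, 0 → sum = 1.916
V_3 = 1.916 / l_3 = 1.916 / 0.28 = 6.842857… → 6.84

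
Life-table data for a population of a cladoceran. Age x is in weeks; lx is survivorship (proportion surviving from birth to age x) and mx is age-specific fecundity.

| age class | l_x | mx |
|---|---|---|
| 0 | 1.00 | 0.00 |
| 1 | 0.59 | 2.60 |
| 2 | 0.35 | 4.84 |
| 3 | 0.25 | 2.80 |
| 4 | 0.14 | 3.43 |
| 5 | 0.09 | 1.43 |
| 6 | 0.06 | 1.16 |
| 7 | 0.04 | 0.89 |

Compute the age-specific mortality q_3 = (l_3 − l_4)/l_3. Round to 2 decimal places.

q_3 = (l_3 − l_4) / l_3 = (0.25 − 0.14) / 0.25
     = 0.11 / 0.25 = 0.44 → 0.44

0.44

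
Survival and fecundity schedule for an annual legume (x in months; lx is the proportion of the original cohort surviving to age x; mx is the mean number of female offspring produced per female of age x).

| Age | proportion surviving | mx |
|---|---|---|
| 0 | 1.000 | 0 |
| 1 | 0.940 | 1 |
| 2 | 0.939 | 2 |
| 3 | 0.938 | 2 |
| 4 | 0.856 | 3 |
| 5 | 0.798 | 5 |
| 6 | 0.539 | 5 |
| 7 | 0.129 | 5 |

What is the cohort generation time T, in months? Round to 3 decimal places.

4.196

lx·mx: 0, 0.94, 1.878, 1.876, 2.568, 3.99, 2.695, 0.645 → R0 = 14.592
x·lx·mx: 0, 0.94, 3.756, 5.628, 10.272, 19.95, 16.17, 4.515 → Σ = 61.231
T = 61.231 / 14.592 = 4.196203… → 4.196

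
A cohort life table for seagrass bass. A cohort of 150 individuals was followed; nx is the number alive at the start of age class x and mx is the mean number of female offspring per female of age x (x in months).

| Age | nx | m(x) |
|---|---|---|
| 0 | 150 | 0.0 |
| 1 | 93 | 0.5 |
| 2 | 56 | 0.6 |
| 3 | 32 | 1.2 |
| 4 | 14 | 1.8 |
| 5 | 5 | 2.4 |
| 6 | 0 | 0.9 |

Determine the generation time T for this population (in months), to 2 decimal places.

lx = nx/n0 = nx/150: 1, 0.62, 0.37333…, 0.21333…, 0.09333…, 0.03333…, 0
lx·mx: 0, 0.31, 0.224…, 0.256…, 0.168…, 0.08…, 0 → R0 = 1.038…
x·lx·mx: 0, 0.31, 0.448…, 0.768…, 0.672…, 0.4…, 0 → Σ = 2.598…
T = 2.598… / 1.038… = 2.50289… → 2.50

2.50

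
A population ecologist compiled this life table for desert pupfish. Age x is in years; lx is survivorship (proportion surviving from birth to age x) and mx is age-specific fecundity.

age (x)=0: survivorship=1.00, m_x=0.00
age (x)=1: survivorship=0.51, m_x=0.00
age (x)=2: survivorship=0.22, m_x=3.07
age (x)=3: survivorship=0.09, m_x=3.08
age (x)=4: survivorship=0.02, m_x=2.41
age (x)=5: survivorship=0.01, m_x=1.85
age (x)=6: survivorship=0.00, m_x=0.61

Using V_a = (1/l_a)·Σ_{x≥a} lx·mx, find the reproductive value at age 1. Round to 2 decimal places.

lx·mx for x ≥ 1: 0, 0.6754, 0.2772, 0.0482, 0.0185, 0 → sum = 1.0193
V_1 = 1.0193 / l_1 = 1.0193 / 0.51 = 1.998627… → 2.00

2.00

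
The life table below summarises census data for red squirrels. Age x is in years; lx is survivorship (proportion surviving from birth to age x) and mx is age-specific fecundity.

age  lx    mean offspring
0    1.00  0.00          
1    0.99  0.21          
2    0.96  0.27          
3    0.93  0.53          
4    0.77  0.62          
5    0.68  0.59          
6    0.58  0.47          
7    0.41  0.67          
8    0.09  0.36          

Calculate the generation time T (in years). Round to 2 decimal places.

lx·mx: 0, 0.2079, 0.2592, 0.4929, 0.4774, 0.4012, 0.2726, 0.2747, 0.0324 → R0 = 2.4183
x·lx·mx: 0, 0.2079, 0.5184, 1.4787, 1.9096, 2.006, 1.6356, 1.9229, 0.2592 → Σ = 9.9383
T = 9.9383 / 2.4183 = 4.109622… → 4.11

4.11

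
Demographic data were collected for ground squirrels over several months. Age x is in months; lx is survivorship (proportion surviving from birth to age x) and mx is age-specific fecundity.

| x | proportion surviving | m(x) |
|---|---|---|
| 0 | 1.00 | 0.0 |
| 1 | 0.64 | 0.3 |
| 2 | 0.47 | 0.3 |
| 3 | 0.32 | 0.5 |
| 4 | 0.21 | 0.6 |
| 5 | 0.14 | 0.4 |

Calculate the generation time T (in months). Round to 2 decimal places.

lx·mx: 0, 0.192, 0.141, 0.16, 0.126, 0.056 → R0 = 0.675
x·lx·mx: 0, 0.192, 0.282, 0.48, 0.504, 0.28 → Σ = 1.738
T = 1.738 / 0.675 = 2.574815… → 2.57

2.57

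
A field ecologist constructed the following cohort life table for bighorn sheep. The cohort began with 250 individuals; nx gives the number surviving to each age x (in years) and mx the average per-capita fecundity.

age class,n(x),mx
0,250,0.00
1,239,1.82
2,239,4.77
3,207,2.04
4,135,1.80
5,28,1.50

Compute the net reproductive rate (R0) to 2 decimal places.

9.13

lx = nx/n0 = nx/250: 1, 0.956, 0.956, 0.828, 0.54, 0.112
lx·mx by age: 0, 1.73992, 4.56012, 1.68912, 0.972, 0.168
R0 = Σ lx·mx = 9.12916 → 9.13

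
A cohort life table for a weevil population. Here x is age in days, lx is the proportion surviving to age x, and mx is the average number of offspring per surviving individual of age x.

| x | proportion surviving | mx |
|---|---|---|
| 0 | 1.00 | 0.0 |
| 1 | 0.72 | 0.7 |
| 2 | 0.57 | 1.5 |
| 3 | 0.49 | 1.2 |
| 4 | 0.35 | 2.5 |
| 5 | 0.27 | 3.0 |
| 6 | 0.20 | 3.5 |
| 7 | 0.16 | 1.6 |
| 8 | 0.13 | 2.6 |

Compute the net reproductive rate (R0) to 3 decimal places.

lx·mx by age: 0, 0.504, 0.855, 0.588, 0.875, 0.81, 0.7, 0.256, 0.338
R0 = Σ lx·mx = 4.926 → 4.926

4.926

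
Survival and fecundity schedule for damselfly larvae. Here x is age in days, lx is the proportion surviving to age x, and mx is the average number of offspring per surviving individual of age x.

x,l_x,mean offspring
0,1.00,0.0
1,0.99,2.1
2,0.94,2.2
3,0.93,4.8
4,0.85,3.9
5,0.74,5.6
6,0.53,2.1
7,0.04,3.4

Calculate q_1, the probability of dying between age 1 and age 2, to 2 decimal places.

0.05

q_1 = (l_1 − l_2) / l_1 = (0.99 − 0.94) / 0.99
     = 0.05 / 0.99 = 0.050505… → 0.05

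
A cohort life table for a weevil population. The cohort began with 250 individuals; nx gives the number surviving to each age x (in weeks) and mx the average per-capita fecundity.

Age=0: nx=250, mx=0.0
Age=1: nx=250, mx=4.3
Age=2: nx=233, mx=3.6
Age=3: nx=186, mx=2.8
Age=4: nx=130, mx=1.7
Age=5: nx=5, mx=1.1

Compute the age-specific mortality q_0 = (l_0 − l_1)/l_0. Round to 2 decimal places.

0.00

lx = nx/n0 = nx/250: 1, 1, 0.932, 0.744, 0.52, 0.02
q_0 = (l_0 − l_1) / l_0 = (1 − 1) / 1
     = 0 / 1 = 0 → 0.00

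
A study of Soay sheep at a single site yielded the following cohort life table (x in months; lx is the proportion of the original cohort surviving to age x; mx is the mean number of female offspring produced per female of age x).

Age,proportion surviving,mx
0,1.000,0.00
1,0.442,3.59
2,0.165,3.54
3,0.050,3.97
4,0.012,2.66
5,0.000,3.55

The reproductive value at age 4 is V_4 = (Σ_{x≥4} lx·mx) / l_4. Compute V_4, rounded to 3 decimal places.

lx·mx for x ≥ 4: 0.03192, 0 → sum = 0.03192
V_4 = 0.03192 / l_4 = 0.03192 / 0.012 = 2.66 → 2.660

2.660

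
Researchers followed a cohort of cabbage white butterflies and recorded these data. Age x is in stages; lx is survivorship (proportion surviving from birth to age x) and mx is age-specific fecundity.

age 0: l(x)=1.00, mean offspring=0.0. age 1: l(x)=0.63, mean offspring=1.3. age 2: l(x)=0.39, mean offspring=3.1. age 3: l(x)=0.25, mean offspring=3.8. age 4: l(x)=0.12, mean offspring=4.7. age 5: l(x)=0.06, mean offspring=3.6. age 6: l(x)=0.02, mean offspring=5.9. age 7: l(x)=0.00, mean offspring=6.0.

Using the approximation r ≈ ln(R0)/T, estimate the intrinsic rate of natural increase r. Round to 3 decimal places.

R0 = Σ lx·mx = 0 + 0.819 + 1.209 + 0.95 + 0.564 + 0.216 + 0.118 + 0 = 3.876
Σ x·lx·mx = 10.131; T = 10.131/3.876 = 2.61378…
r ≈ ln(R0)/T = ln(3.876)/2.61378… = 0.51833… → 0.518

0.518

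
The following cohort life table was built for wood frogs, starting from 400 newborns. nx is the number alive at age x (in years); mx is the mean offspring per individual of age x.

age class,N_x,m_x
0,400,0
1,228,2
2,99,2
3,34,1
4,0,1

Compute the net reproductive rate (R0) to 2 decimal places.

lx = nx/n0 = nx/400: 1, 0.57, 0.2475, 0.085, 0
lx·mx by age: 0, 1.14, 0.495, 0.085, 0
R0 = Σ lx·mx = 1.72 → 1.72

1.72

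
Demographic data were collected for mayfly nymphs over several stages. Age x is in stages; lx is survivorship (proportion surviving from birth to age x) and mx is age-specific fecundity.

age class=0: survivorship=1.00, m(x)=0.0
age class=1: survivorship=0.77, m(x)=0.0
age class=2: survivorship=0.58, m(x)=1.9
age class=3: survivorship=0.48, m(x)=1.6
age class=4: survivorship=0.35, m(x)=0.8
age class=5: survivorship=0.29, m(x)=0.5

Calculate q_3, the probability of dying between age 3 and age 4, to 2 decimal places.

0.27

q_3 = (l_3 − l_4) / l_3 = (0.48 − 0.35) / 0.48
     = 0.13 / 0.48 = 0.270833… → 0.27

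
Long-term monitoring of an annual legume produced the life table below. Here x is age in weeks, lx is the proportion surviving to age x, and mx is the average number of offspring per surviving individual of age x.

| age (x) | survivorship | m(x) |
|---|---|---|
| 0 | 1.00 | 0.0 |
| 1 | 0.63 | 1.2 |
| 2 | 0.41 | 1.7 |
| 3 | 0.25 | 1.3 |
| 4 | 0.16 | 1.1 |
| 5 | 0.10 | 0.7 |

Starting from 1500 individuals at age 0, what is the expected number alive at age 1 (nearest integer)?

945

Expected survivors = N0 · l_1 = 1500 × 0.63 = 945 → 945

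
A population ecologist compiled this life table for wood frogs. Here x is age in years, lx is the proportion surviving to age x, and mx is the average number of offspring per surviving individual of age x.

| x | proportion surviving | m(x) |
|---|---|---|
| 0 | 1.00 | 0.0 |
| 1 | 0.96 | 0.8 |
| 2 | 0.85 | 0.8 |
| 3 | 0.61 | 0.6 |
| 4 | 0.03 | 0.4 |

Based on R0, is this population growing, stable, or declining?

R0 = Σ lx·mx = 0 + 0.768 + 0.68 + 0.366 + 0.012 = 1.826
R0 > 1, so the population is growing.

growing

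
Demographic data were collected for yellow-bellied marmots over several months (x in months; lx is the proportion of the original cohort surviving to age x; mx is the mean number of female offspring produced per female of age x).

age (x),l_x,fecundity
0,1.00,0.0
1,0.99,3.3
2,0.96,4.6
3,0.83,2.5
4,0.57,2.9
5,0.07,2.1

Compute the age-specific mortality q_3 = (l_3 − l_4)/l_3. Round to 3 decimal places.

q_3 = (l_3 − l_4) / l_3 = (0.83 − 0.57) / 0.83
     = 0.26 / 0.83 = 0.313253… → 0.313

0.313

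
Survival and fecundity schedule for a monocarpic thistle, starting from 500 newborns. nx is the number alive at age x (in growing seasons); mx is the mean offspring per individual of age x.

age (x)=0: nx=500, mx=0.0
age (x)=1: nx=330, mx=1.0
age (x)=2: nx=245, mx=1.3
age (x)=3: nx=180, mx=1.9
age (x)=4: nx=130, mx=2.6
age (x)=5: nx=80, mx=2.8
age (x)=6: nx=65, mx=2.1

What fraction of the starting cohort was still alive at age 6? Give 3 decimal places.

0.130

l_6 = n_6/n_0 = 65/500 = 0.13 → 0.130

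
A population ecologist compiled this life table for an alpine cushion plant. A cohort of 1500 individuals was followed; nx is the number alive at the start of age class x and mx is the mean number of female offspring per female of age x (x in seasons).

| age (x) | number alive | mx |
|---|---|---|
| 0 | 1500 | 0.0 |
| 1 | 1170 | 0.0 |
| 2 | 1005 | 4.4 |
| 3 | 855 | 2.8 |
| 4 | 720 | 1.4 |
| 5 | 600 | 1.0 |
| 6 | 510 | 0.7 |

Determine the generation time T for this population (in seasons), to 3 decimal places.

lx = nx/n0 = nx/1500: 1, 0.78, 0.67, 0.57, 0.48, 0.4, 0.34
lx·mx: 0, 0, 2.948, 1.596, 0.672, 0.4, 0.238 → R0 = 5.854
x·lx·mx: 0, 0, 5.896, 4.788, 2.688, 2, 1.428 → Σ = 16.8
T = 16.8 / 5.854 = 2.869833… → 2.870

2.870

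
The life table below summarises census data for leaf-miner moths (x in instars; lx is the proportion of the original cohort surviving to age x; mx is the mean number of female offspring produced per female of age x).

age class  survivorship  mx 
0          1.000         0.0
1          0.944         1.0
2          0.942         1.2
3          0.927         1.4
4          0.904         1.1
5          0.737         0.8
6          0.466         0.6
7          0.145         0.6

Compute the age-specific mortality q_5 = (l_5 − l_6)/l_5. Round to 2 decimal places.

q_5 = (l_5 − l_6) / l_5 = (0.737 − 0.466) / 0.737
     = 0.271 / 0.737 = 0.367707… → 0.37

0.37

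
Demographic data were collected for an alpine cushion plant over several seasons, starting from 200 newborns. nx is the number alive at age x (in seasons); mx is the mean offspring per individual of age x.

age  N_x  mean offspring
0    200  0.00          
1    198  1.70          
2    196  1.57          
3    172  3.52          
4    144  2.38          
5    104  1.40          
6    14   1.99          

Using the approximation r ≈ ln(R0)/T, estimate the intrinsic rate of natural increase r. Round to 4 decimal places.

0.7640

lx = nx/n0 = nx/200: 1, 0.99, 0.98, 0.86, 0.72, 0.52, 0.07
R0 = Σ lx·mx = 0 + 1.683 + 1.5386 + 3.0272 + 1.7136 + 0.728 + 0.1393 = 8.8297
Σ x·lx·mx = 25.172; T = 25.172/8.8297 = 2.85083…
r ≈ ln(R0)/T = ln(8.8297)/2.85083… = 0.76403… → 0.7640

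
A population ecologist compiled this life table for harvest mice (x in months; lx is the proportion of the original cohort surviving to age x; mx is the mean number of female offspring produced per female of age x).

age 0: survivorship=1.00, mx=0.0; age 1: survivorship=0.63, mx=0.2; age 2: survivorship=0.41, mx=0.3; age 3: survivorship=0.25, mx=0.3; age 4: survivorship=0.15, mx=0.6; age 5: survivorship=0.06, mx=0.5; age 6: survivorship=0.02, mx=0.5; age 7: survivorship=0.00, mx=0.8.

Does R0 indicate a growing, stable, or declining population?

declining

R0 = Σ lx·mx = 0 + 0.126 + 0.123 + 0.075 + 0.09 + 0.03 + 0.01 + 0 = 0.454
R0 < 1, so the population is declining.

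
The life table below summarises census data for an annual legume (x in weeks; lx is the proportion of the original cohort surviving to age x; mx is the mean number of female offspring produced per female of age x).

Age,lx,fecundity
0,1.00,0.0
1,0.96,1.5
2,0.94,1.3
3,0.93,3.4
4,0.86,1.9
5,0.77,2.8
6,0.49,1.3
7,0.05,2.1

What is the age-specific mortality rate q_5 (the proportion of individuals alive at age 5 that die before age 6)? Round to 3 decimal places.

0.364

q_5 = (l_5 − l_6) / l_5 = (0.77 − 0.49) / 0.77
     = 0.28 / 0.77 = 0.363636… → 0.364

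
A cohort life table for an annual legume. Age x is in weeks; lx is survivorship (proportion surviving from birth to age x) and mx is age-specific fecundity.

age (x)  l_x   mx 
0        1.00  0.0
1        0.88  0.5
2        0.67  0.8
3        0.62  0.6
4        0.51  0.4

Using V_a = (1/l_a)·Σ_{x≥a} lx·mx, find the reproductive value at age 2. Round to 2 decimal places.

lx·mx for x ≥ 2: 0.536, 0.372, 0.204 → sum = 1.112
V_2 = 1.112 / l_2 = 1.112 / 0.67 = 1.659701… → 1.66

1.66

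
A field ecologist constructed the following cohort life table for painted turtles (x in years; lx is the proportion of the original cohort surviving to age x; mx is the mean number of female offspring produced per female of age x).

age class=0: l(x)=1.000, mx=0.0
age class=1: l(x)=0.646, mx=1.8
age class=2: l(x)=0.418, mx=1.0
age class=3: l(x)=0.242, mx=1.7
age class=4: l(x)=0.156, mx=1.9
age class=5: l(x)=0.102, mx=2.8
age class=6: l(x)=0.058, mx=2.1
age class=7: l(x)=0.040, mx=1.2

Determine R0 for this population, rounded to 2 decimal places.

2.74

lx·mx by age: 0, 1.1628, 0.418, 0.4114, 0.2964, 0.2856, 0.1218, 0.048
R0 = Σ lx·mx = 2.744 → 2.74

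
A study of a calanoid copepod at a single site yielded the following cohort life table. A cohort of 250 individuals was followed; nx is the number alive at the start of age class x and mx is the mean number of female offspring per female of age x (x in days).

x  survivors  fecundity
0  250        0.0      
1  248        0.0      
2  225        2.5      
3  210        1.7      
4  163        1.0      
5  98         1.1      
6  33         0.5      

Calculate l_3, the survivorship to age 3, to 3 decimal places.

l_3 = n_3/n_0 = 210/250 = 0.84 → 0.840

0.840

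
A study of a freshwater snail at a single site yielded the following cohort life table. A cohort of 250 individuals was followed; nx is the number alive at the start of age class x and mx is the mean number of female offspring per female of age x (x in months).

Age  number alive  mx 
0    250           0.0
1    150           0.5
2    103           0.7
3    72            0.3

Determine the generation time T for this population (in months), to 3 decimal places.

lx = nx/n0 = nx/250: 1, 0.6, 0.412, 0.288
lx·mx: 0, 0.3, 0.2884, 0.0864 → R0 = 0.6748
x·lx·mx: 0, 0.3, 0.5768, 0.2592 → Σ = 1.136
T = 1.136 / 0.6748 = 1.683462… → 1.683

1.683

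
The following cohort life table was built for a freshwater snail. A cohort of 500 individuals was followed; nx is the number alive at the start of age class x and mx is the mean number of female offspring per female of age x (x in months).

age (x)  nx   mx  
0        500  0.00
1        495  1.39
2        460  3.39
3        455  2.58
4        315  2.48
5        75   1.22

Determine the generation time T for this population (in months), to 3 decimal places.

lx = nx/n0 = nx/500: 1, 0.99, 0.92, 0.91, 0.63, 0.15
lx·mx: 0, 1.3761, 3.1188, 2.3478, 1.5624, 0.183 → R0 = 8.5881
x·lx·mx: 0, 1.3761, 6.2376, 7.0434, 6.2496, 0.915 → Σ = 21.8217
T = 21.8217 / 8.5881 = 2.540923… → 2.541

2.541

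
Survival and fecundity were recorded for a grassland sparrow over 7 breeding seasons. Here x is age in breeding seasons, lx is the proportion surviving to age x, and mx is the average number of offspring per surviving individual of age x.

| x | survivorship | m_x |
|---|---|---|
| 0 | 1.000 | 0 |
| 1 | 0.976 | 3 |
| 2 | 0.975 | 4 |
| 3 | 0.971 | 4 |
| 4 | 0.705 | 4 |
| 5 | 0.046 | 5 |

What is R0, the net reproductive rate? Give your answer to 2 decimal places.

lx·mx by age: 0, 2.928, 3.9, 3.884, 2.82, 0.23
R0 = Σ lx·mx = 13.762 → 13.76

13.76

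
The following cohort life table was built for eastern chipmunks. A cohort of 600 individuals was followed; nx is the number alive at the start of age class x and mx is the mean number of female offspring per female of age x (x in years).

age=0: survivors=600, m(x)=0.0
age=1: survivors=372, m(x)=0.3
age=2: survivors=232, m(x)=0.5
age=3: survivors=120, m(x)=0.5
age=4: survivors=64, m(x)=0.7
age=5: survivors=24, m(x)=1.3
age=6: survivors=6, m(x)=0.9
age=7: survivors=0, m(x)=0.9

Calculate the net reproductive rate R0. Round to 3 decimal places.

0.615

lx = nx/n0 = nx/600: 1, 0.62, 0.38667…, 0.2, 0.10667…, 0.04, 0.01, 0
lx·mx by age: 0, 0.186, 0.193333…, 0.1, 0.074667…, 0.052, 0.009, 0
R0 = Σ lx·mx = 0.615… → 0.615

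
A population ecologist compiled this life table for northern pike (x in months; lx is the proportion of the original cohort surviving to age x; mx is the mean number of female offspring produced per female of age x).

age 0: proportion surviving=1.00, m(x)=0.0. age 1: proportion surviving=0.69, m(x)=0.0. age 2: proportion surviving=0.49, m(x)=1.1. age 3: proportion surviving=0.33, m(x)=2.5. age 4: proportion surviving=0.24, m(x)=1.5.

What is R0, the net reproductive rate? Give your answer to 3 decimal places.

lx·mx by age: 0, 0, 0.539, 0.825, 0.36
R0 = Σ lx·mx = 1.724 → 1.724

1.724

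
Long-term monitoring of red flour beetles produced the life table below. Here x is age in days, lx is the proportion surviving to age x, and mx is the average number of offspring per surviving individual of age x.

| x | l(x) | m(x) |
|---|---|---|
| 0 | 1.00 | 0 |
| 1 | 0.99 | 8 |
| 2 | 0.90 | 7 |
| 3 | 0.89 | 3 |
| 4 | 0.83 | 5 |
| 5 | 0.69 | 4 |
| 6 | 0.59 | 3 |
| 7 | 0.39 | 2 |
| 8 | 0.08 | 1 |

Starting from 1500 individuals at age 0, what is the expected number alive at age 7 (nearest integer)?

585

Expected survivors = N0 · l_7 = 1500 × 0.39 = 585 → 585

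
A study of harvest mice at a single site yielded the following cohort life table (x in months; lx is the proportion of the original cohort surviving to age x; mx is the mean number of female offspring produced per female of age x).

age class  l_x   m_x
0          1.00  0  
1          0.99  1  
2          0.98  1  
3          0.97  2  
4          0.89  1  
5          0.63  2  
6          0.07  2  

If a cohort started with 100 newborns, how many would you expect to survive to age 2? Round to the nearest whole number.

Expected survivors = N0 · l_2 = 100 × 0.98 = 98 → 98

98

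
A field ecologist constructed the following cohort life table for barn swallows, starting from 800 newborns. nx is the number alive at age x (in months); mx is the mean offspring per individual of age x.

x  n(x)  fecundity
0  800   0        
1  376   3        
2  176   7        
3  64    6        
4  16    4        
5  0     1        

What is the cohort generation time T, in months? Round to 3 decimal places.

lx = nx/n0 = nx/800: 1, 0.47, 0.22, 0.08, 0.02, 0
lx·mx: 0, 1.41, 1.54, 0.48, 0.08, 0 → R0 = 3.51
x·lx·mx: 0, 1.41, 3.08, 1.44, 0.32, 0 → Σ = 6.25
T = 6.25 / 3.51 = 1.780627… → 1.781

1.781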